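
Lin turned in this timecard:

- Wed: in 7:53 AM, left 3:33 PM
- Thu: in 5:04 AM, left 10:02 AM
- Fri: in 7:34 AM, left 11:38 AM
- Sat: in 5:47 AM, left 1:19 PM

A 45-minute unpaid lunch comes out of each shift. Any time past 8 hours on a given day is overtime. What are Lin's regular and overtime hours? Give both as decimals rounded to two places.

Wed: 7:53 AM–3:33 PM = 7 h 40 min; less 45 min break → 6 h 55 min
Thu: 5:04 AM–10:02 AM = 4 h 58 min; less 45 min break → 4 h 13 min
Fri: 7:34 AM–11:38 AM = 4 h 4 min; less 45 min break → 3 h 19 min
Sat: 5:47 AM–1:19 PM = 7 h 32 min; less 45 min break → 6 h 47 min
Wed reg 6 h 55 min / OT 0 h 0 min; Thu reg 4 h 13 min / OT 0 h 0 min; Fri reg 3 h 19 min / OT 0 h 0 min; Sat reg 6 h 47 min / OT 0 h 0 min.
Totals: regular 21 h 14 min, overtime 0 h 0 min.

Regular 21.23 hours, overtime 0.00 hours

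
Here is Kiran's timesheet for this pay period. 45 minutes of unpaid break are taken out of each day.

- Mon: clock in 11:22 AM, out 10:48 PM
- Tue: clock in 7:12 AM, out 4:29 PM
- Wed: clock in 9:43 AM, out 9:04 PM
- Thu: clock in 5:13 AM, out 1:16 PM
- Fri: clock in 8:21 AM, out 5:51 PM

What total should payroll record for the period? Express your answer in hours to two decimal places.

45.87 hours

Mon: 11:22 AM–10:48 PM = 11 h 26 min; less 45 min break → 10 h 41 min
Tue: 7:12 AM–4:29 PM = 9 h 17 min; less 45 min break → 8 h 32 min
Wed: 9:43 AM–9:04 PM = 11 h 21 min; less 45 min break → 10 h 36 min
Thu: 5:13 AM–1:16 PM = 8 h 3 min; less 45 min break → 7 h 18 min
Fri: 8:21 AM–5:51 PM = 9 h 30 min; less 45 min break → 8 h 45 min
Total: 10 h 41 min + 8 h 32 min + 10 h 36 min + 7 h 18 min + 8 h 45 min = 45 h 52 min.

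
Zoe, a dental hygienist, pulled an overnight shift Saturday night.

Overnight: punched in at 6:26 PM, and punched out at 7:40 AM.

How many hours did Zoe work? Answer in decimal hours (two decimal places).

13.23 hours

Overnight: 6:26 PM → midnight = 5 h 34 min; midnight → 7:40 AM = 7 h 40 min; span 13 h 14 min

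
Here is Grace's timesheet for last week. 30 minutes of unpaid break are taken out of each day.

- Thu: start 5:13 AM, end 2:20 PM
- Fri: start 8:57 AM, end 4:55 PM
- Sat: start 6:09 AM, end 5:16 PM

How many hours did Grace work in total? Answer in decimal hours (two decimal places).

26.70 hours

Thu: 5:13 AM–2:20 PM = 9 h 7 min; less 30 min break → 8 h 37 min
Fri: 8:57 AM–4:55 PM = 7 h 58 min; less 30 min break → 7 h 28 min
Sat: 6:09 AM–5:16 PM = 11 h 7 min; less 30 min break → 10 h 37 min
Total: 8 h 37 min + 7 h 28 min + 10 h 37 min = 26 h 42 min.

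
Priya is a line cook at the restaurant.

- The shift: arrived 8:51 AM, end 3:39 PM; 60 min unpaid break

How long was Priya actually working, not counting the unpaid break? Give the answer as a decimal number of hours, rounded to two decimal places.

The shift: 8:51 AM–3:39 PM = 6 h 48 min; less 60 min break → 5 h 48 min

5.80 hours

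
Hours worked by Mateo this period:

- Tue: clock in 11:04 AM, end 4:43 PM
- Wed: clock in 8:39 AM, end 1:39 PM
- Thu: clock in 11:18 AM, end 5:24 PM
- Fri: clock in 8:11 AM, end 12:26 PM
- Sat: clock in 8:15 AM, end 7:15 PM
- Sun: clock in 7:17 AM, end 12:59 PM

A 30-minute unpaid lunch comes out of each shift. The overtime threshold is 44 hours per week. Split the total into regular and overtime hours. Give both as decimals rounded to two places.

Regular 34.70 hours, overtime 0.00 hours

Tue: 11:04 AM–4:43 PM = 5 h 39 min; less 30 min break → 5 h 9 min
Wed: 8:39 AM–1:39 PM = 5 h 0 min; less 30 min break → 4 h 30 min
Thu: 11:18 AM–5:24 PM = 6 h 6 min; less 30 min break → 5 h 36 min
Fri: 8:11 AM–12:26 PM = 4 h 15 min; less 30 min break → 3 h 45 min
Sat: 8:15 AM–7:15 PM = 11 h 0 min; less 30 min break → 10 h 30 min
Sun: 7:17 AM–12:59 PM = 5 h 42 min; less 30 min break → 5 h 12 min
Total worked: 34 h 42 min = 34.70 h.
Threshold 44 h → overtime 0 h 0 min, regular 34 h 42 min.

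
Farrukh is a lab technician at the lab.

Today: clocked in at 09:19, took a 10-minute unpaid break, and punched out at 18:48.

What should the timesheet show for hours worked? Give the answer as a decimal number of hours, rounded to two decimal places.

9.32 hours

Today: 09:19–18:48 = 9 h 29 min; less 10 min break → 9 h 19 min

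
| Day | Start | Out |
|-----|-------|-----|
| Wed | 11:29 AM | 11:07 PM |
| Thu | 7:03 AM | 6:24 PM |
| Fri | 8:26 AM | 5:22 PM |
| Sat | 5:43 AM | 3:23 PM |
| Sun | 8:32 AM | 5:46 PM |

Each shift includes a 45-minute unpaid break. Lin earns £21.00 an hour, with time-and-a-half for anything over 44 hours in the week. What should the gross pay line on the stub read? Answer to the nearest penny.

Wed: 11:29 AM–11:07 PM = 11 h 38 min; less 45 min break → 10 h 53 min
Thu: 7:03 AM–6:24 PM = 11 h 21 min; less 45 min break → 10 h 36 min
Fri: 8:26 AM–5:22 PM = 8 h 56 min; less 45 min break → 8 h 11 min
Sat: 5:43 AM–3:23 PM = 9 h 40 min; less 45 min break → 8 h 55 min
Sun: 8:32 AM–5:46 PM = 9 h 14 min; less 45 min break → 8 h 29 min
Total worked: 47 h 4 min = 2824 min.
Regular 44 h 0 min = 2640 min at £21.00/h; overtime 3 h 4 min = 184 min at £31.50/h.
Pay = (2640 × £21.00 + 184 × £31.50) ÷ 60 = £1020.60.

£1020.60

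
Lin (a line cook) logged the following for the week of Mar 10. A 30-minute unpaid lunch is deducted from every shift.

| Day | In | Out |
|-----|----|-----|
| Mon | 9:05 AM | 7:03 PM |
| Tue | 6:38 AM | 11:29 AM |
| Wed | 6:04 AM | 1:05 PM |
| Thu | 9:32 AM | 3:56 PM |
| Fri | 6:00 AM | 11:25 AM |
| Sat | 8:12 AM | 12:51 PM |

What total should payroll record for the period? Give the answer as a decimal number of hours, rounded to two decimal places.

Mon: 9:05 AM–7:03 PM = 9 h 58 min; less 30 min break → 9 h 28 min
Tue: 6:38 AM–11:29 AM = 4 h 51 min; less 30 min break → 4 h 21 min
Wed: 6:04 AM–1:05 PM = 7 h 1 min; less 30 min break → 6 h 31 min
Thu: 9:32 AM–3:56 PM = 6 h 24 min; less 30 min break → 5 h 54 min
Fri: 6:00 AM–11:25 AM = 5 h 25 min; less 30 min break → 4 h 55 min
Sat: 8:12 AM–12:51 PM = 4 h 39 min; less 30 min break → 4 h 9 min
Total: 9 h 28 min + 4 h 21 min + 6 h 31 min + 5 h 54 min + 4 h 55 min + 4 h 9 min = 35 h 18 min.

35.30 hours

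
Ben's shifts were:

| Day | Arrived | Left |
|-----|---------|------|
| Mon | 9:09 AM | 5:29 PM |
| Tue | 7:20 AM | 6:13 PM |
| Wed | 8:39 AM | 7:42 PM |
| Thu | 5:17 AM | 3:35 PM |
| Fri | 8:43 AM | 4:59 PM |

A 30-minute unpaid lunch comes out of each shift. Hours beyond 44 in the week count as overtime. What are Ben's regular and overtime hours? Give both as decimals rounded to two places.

Regular 44.00 hours, overtime 2.33 hours

Mon: 9:09 AM–5:29 PM = 8 h 20 min; less 30 min break → 7 h 50 min
Tue: 7:20 AM–6:13 PM = 10 h 53 min; less 30 min break → 10 h 23 min
Wed: 8:39 AM–7:42 PM = 11 h 3 min; less 30 min break → 10 h 33 min
Thu: 5:17 AM–3:35 PM = 10 h 18 min; less 30 min break → 9 h 48 min
Fri: 8:43 AM–4:59 PM = 8 h 16 min; less 30 min break → 7 h 46 min
Total worked: 46 h 20 min = 46.33 h.
Threshold 44 h → overtime 2 h 20 min, regular 44 h 0 min.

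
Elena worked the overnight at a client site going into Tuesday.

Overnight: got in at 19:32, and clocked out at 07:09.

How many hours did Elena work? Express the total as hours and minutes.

11 h 37 min

Overnight: 19:32 → midnight = 4 h 28 min; midnight → 07:09 = 7 h 9 min; span 11 h 37 min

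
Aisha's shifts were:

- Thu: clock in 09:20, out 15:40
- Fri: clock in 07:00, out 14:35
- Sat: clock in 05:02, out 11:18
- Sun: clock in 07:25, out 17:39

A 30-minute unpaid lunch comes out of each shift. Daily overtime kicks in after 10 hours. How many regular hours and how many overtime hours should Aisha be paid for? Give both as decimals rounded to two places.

Regular 28.42 hours, overtime 0.00 hours

Thu: 09:20–15:40 = 6 h 20 min; less 30 min break → 5 h 50 min
Fri: 07:00–14:35 = 7 h 35 min; less 30 min break → 7 h 5 min
Sat: 05:02–11:18 = 6 h 16 min; less 30 min break → 5 h 46 min
Sun: 07:25–17:39 = 10 h 14 min; less 30 min break → 9 h 44 min
Thu reg 5 h 50 min / OT 0 h 0 min; Fri reg 7 h 5 min / OT 0 h 0 min; Sat reg 5 h 46 min / OT 0 h 0 min; Sun reg 9 h 44 min / OT 0 h 0 min.
Totals: regular 28 h 25 min, overtime 0 h 0 min.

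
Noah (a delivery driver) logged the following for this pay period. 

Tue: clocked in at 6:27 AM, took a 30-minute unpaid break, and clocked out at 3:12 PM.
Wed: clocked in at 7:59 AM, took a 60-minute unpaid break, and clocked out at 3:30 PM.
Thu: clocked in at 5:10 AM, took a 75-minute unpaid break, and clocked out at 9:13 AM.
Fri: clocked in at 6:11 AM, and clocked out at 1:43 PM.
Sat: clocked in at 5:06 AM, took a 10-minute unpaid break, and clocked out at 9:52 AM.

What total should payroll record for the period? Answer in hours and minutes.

Tue: 6:27 AM–3:12 PM = 8 h 45 min; less 30 min break → 8 h 15 min
Wed: 7:59 AM–3:30 PM = 7 h 31 min; less 60 min break → 6 h 31 min
Thu: 5:10 AM–9:13 AM = 4 h 3 min; less 75 min break → 2 h 48 min
Fri: 6:11 AM–1:43 PM = 7 h 32 min
Sat: 5:06 AM–9:52 AM = 4 h 46 min; less 10 min break → 4 h 36 min
Total: 8 h 15 min + 6 h 31 min + 2 h 48 min + 7 h 32 min + 4 h 36 min = 29 h 42 min.

29 h 42 min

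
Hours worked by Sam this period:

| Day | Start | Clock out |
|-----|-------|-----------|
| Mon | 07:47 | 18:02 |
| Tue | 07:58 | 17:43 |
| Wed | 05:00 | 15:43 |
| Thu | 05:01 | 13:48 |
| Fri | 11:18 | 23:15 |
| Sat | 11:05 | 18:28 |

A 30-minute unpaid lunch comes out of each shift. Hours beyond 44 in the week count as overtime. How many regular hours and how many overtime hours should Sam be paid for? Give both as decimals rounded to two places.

Regular 44.00 hours, overtime 11.83 hours

Mon: 07:47–18:02 = 10 h 15 min; less 30 min break → 9 h 45 min
Tue: 07:58–17:43 = 9 h 45 min; less 30 min break → 9 h 15 min
Wed: 05:00–15:43 = 10 h 43 min; less 30 min break → 10 h 13 min
Thu: 05:01–13:48 = 8 h 47 min; less 30 min break → 8 h 17 min
Fri: 11:18–23:15 = 11 h 57 min; less 30 min break → 11 h 27 min
Sat: 11:05–18:28 = 7 h 23 min; less 30 min break → 6 h 53 min
Total worked: 55 h 50 min = 55.83 h.
Threshold 44 h → overtime 11 h 50 min, regular 44 h 0 min.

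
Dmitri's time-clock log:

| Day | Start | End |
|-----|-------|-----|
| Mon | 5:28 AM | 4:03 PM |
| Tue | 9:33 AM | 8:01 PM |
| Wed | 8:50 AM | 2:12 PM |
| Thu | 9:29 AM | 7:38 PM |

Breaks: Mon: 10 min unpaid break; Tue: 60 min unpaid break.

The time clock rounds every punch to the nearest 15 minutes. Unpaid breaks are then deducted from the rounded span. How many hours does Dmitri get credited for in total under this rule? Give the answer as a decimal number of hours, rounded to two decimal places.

35.58 hours

Mon: in 5:28 AM→5:30 AM, out 4:03 PM→4:00 PM; 10 h 30 min − 10 min = 10 h 20 min
Tue: in 9:33 AM→9:30 AM, out 8:01 PM→8:00 PM; 10 h 30 min − 60 min = 9 h 30 min
Wed: in 8:50 AM→8:45 AM, out 2:12 PM→2:15 PM; 5 h 30 min
Thu: in 9:29 AM→9:30 AM, out 7:38 PM→7:45 PM; 10 h 15 min
Total credited: 35 h 35 min.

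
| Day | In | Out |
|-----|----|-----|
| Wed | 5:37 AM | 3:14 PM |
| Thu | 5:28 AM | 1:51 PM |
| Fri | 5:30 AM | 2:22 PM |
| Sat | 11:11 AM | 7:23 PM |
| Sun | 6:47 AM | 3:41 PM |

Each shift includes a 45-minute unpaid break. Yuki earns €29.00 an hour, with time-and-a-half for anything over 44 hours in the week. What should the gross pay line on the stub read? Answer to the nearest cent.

€1166.28

Wed: 5:37 AM–3:14 PM = 9 h 37 min; less 45 min break → 8 h 52 min
Thu: 5:28 AM–1:51 PM = 8 h 23 min; less 45 min break → 7 h 38 min
Fri: 5:30 AM–2:22 PM = 8 h 52 min; less 45 min break → 8 h 7 min
Sat: 11:11 AM–7:23 PM = 8 h 12 min; less 45 min break → 7 h 27 min
Sun: 6:47 AM–3:41 PM = 8 h 54 min; less 45 min break → 8 h 9 min
Total worked: 40 h 13 min = 2413 min.
Regular 40 h 13 min = 2413 min at €29.00/h; overtime 0 h 0 min = 0 min at €43.50/h.
Pay = (2413 × €29.00 + 0 × €43.50) ÷ 60 = €1166.28.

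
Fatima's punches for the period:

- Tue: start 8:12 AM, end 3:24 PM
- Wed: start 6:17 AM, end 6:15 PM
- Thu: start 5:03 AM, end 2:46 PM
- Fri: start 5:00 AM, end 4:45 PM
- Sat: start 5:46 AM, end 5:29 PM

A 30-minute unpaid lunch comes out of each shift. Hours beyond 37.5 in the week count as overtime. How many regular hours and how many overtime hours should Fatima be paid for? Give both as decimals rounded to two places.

Regular 37.50 hours, overtime 12.35 hours

Tue: 8:12 AM–3:24 PM = 7 h 12 min; less 30 min break → 6 h 42 min
Wed: 6:17 AM–6:15 PM = 11 h 58 min; less 30 min break → 11 h 28 min
Thu: 5:03 AM–2:46 PM = 9 h 43 min; less 30 min break → 9 h 13 min
Fri: 5:00 AM–4:45 PM = 11 h 45 min; less 30 min break → 11 h 15 min
Sat: 5:46 AM–5:29 PM = 11 h 43 min; less 30 min break → 11 h 13 min
Total worked: 49 h 51 min = 49.85 h.
Threshold 37.5 h → overtime 12 h 21 min, regular 37 h 30 min.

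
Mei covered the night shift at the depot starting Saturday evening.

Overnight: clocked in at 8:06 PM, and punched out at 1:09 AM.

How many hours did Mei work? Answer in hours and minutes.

5 h 3 min

Overnight: 8:06 PM → midnight = 3 h 54 min; midnight → 1:09 AM = 1 h 9 min; span 5 h 3 min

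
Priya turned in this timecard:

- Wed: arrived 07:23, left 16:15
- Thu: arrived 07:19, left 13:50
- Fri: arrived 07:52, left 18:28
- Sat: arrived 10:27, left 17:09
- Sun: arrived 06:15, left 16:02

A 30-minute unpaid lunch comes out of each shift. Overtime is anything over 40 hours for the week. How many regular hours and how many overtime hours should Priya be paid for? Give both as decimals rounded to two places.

Wed: 07:23–16:15 = 8 h 52 min; less 30 min break → 8 h 22 min
Thu: 07:19–13:50 = 6 h 31 min; less 30 min break → 6 h 1 min
Fri: 07:52–18:28 = 10 h 36 min; less 30 min break → 10 h 6 min
Sat: 10:27–17:09 = 6 h 42 min; less 30 min break → 6 h 12 min
Sun: 06:15–16:02 = 9 h 47 min; less 30 min break → 9 h 17 min
Total worked: 39 h 58 min = 39.97 h.
Threshold 40 h → overtime 0 h 0 min, regular 39 h 58 min.

Regular 39.97 hours, overtime 0.00 hours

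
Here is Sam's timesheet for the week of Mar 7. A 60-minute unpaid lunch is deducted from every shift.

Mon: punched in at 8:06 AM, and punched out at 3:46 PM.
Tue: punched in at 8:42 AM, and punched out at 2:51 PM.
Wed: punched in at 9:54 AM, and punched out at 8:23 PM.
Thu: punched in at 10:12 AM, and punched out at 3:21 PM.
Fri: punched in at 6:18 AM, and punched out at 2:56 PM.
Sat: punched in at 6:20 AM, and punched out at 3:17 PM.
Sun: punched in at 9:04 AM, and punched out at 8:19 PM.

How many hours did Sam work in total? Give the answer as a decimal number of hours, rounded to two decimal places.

Mon: 8:06 AM–3:46 PM = 7 h 40 min; less 60 min break → 6 h 40 min
Tue: 8:42 AM–2:51 PM = 6 h 9 min; less 60 min break → 5 h 9 min
Wed: 9:54 AM–8:23 PM = 10 h 29 min; less 60 min break → 9 h 29 min
Thu: 10:12 AM–3:21 PM = 5 h 9 min; less 60 min break → 4 h 9 min
Fri: 6:18 AM–2:56 PM = 8 h 38 min; less 60 min break → 7 h 38 min
Sat: 6:20 AM–3:17 PM = 8 h 57 min; less 60 min break → 7 h 57 min
Sun: 9:04 AM–8:19 PM = 11 h 15 min; less 60 min break → 10 h 15 min
Total: 6 h 40 min + 5 h 9 min + 9 h 29 min + 4 h 9 min + 7 h 38 min + 7 h 57 min + 10 h 15 min = 51 h 17 min.

51.28 hours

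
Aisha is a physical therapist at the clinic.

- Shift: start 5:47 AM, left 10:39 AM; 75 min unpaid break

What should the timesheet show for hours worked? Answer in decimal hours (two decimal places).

Shift: 5:47 AM–10:39 AM = 4 h 52 min; less 75 min break → 3 h 37 min

3.62 hours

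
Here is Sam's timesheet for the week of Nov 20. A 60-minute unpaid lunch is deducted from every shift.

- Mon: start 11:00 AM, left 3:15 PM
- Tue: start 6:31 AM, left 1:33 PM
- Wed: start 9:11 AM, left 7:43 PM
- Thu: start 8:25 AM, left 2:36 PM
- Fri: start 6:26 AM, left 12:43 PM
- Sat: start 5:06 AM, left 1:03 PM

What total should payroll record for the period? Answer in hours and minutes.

Mon: 11:00 AM–3:15 PM = 4 h 15 min; less 60 min break → 3 h 15 min
Tue: 6:31 AM–1:33 PM = 7 h 2 min; less 60 min break → 6 h 2 min
Wed: 9:11 AM–7:43 PM = 10 h 32 min; less 60 min break → 9 h 32 min
Thu: 8:25 AM–2:36 PM = 6 h 11 min; less 60 min break → 5 h 11 min
Fri: 6:26 AM–12:43 PM = 6 h 17 min; less 60 min break → 5 h 17 min
Sat: 5:06 AM–1:03 PM = 7 h 57 min; less 60 min break → 6 h 57 min
Total: 3 h 15 min + 6 h 2 min + 9 h 32 min + 5 h 11 min + 5 h 17 min + 6 h 57 min = 36 h 14 min.

36 h 14 min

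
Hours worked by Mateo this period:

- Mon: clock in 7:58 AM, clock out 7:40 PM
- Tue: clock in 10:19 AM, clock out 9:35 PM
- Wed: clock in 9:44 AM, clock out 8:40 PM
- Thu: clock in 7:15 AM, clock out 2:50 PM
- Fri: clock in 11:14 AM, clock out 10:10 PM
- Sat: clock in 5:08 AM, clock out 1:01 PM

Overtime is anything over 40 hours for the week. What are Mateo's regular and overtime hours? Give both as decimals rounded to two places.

Regular 40.00 hours, overtime 20.30 hours

Mon: 7:58 AM–7:40 PM = 11 h 42 min
Tue: 10:19 AM–9:35 PM = 11 h 16 min
Wed: 9:44 AM–8:40 PM = 10 h 56 min
Thu: 7:15 AM–2:50 PM = 7 h 35 min
Fri: 11:14 AM–10:10 PM = 10 h 56 min
Sat: 5:08 AM–1:01 PM = 7 h 53 min
Total worked: 60 h 18 min = 60.30 h.
Threshold 40 h → overtime 20 h 18 min, regular 40 h 0 min.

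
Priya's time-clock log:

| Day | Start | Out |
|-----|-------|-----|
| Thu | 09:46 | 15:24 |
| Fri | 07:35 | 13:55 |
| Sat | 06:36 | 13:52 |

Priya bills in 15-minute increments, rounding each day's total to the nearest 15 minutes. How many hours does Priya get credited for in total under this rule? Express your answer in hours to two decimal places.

19.25 hours

Thu: 09:46–15:24 = 5 h 38 min → rounds to 5 h 45 min
Fri: 07:35–13:55 = 6 h 20 min → rounds to 6 h 15 min
Sat: 06:36–13:52 = 7 h 16 min → rounds to 7 h 15 min
Total credited: 19 h 15 min.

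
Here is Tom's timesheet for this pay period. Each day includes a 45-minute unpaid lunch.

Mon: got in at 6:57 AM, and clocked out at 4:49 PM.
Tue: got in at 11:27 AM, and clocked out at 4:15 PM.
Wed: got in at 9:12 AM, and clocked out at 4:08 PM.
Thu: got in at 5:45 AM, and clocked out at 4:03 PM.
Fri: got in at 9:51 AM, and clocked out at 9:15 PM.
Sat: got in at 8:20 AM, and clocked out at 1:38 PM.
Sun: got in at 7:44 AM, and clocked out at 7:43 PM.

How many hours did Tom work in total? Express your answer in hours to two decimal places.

Mon: 6:57 AM–4:49 PM = 9 h 52 min; less 45 min break → 9 h 7 min
Tue: 11:27 AM–4:15 PM = 4 h 48 min; less 45 min break → 4 h 3 min
Wed: 9:12 AM–4:08 PM = 6 h 56 min; less 45 min break → 6 h 11 min
Thu: 5:45 AM–4:03 PM = 10 h 18 min; less 45 min break → 9 h 33 min
Fri: 9:51 AM–9:15 PM = 11 h 24 min; less 45 min break → 10 h 39 min
Sat: 8:20 AM–1:38 PM = 5 h 18 min; less 45 min break → 4 h 33 min
Sun: 7:44 AM–7:43 PM = 11 h 59 min; less 45 min break → 11 h 14 min
Total: 9 h 7 min + 4 h 3 min + 6 h 11 min + 9 h 33 min + 10 h 39 min + 4 h 33 min + 11 h 14 min = 55 h 20 min.

55.33 hours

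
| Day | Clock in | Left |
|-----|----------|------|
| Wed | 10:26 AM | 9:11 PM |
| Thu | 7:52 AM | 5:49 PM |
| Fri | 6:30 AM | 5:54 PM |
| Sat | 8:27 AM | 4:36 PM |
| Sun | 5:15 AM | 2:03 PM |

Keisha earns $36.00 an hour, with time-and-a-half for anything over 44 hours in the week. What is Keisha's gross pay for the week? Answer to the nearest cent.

Wed: 10:26 AM–9:11 PM = 10 h 45 min
Thu: 7:52 AM–5:49 PM = 9 h 57 min
Fri: 6:30 AM–5:54 PM = 11 h 24 min
Sat: 8:27 AM–4:36 PM = 8 h 9 min
Sun: 5:15 AM–2:03 PM = 8 h 48 min
Total worked: 49 h 3 min = 2943 min.
Regular 44 h 0 min = 2640 min at $36.00/h; overtime 5 h 3 min = 303 min at $54.00/h.
Pay = (2640 × $36.00 + 303 × $54.00) ÷ 60 = $1856.70.

$1856.70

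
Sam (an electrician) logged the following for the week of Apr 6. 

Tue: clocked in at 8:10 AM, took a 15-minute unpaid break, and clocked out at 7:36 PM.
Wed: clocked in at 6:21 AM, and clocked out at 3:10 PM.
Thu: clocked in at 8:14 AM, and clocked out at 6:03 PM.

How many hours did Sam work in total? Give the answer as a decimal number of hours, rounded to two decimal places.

Tue: 8:10 AM–7:36 PM = 11 h 26 min; less 15 min break → 11 h 11 min
Wed: 6:21 AM–3:10 PM = 8 h 49 min
Thu: 8:14 AM–6:03 PM = 9 h 49 min
Total: 11 h 11 min + 8 h 49 min + 9 h 49 min = 29 h 49 min.

29.82 hours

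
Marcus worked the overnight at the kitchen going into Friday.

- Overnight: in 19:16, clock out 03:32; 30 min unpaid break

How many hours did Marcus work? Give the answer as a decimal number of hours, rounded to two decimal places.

Overnight: 19:16 → midnight = 4 h 44 min; midnight → 03:32 = 3 h 32 min; span 8 h 16 min; less 30 min break → 7 h 46 min

7.77 hours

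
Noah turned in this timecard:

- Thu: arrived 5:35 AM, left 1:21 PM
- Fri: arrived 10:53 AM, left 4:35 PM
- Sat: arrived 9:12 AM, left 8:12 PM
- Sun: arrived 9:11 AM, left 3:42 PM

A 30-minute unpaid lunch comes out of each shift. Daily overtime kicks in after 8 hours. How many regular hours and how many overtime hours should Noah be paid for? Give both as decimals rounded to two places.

Regular 26.48 hours, overtime 2.50 hours

Thu: 5:35 AM–1:21 PM = 7 h 46 min; less 30 min break → 7 h 16 min
Fri: 10:53 AM–4:35 PM = 5 h 42 min; less 30 min break → 5 h 12 min
Sat: 9:12 AM–8:12 PM = 11 h 0 min; less 30 min break → 10 h 30 min
Sun: 9:11 AM–3:42 PM = 6 h 31 min; less 30 min break → 6 h 1 min
Thu reg 7 h 16 min / OT 0 h 0 min; Fri reg 5 h 12 min / OT 0 h 0 min; Sat reg 8 h 0 min / OT 2 h 30 min; Sun reg 6 h 1 min / OT 0 h 0 min.
Totals: regular 26 h 29 min, overtime 2 h 30 min.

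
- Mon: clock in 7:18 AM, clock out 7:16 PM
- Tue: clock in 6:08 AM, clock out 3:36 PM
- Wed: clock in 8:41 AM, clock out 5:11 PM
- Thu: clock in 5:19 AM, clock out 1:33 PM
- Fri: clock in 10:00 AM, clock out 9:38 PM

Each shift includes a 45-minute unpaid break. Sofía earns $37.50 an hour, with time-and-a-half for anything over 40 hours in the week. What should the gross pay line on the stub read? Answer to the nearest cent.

Mon: 7:18 AM–7:16 PM = 11 h 58 min; less 45 min break → 11 h 13 min
Tue: 6:08 AM–3:36 PM = 9 h 28 min; less 45 min break → 8 h 43 min
Wed: 8:41 AM–5:11 PM = 8 h 30 min; less 45 min break → 7 h 45 min
Thu: 5:19 AM–1:33 PM = 8 h 14 min; less 45 min break → 7 h 29 min
Fri: 10:00 AM–9:38 PM = 11 h 38 min; less 45 min break → 10 h 53 min
Total worked: 46 h 3 min = 2763 min.
Regular 40 h 0 min = 2400 min at $37.50/h; overtime 6 h 3 min = 363 min at $56.25/h.
Pay = (2400 × $37.50 + 363 × $56.25) ÷ 60 = $1840.31.

$1840.31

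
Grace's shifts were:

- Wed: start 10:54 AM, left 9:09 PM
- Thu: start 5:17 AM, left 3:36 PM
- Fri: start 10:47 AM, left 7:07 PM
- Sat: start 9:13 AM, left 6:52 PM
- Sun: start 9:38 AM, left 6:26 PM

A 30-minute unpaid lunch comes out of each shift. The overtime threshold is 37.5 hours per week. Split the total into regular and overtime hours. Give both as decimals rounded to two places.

Wed: 10:54 AM–9:09 PM = 10 h 15 min; less 30 min break → 9 h 45 min
Thu: 5:17 AM–3:36 PM = 10 h 19 min; less 30 min break → 9 h 49 min
Fri: 10:47 AM–7:07 PM = 8 h 20 min; less 30 min break → 7 h 50 min
Sat: 9:13 AM–6:52 PM = 9 h 39 min; less 30 min break → 9 h 9 min
Sun: 9:38 AM–6:26 PM = 8 h 48 min; less 30 min break → 8 h 18 min
Total worked: 44 h 51 min = 44.85 h.
Threshold 37.5 h → overtime 7 h 21 min, regular 37 h 30 min.

Regular 37.50 hours, overtime 7.35 hours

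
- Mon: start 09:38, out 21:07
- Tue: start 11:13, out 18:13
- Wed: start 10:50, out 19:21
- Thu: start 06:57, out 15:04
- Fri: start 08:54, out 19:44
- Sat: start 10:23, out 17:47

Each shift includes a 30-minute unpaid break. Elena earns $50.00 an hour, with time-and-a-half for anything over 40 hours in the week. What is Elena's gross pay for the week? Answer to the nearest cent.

Mon: 09:38–21:07 = 11 h 29 min; less 30 min break → 10 h 59 min
Tue: 11:13–18:13 = 7 h 0 min; less 30 min break → 6 h 30 min
Wed: 10:50–19:21 = 8 h 31 min; less 30 min break → 8 h 1 min
Thu: 06:57–15:04 = 8 h 7 min; less 30 min break → 7 h 37 min
Fri: 08:54–19:44 = 10 h 50 min; less 30 min break → 10 h 20 min
Sat: 10:23–17:47 = 7 h 24 min; less 30 min break → 6 h 54 min
Total worked: 50 h 21 min = 3021 min.
Regular 40 h 0 min = 2400 min at $50.00/h; overtime 10 h 21 min = 621 min at $75.00/h.
Pay = (2400 × $50.00 + 621 × $75.00) ÷ 60 = $2776.25.

$2776.25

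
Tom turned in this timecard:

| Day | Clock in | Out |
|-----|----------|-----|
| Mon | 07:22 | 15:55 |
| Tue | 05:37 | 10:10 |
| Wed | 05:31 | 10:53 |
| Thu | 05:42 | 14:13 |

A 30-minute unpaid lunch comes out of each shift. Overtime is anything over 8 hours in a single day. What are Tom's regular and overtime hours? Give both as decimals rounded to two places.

Mon: 07:22–15:55 = 8 h 33 min; less 30 min break → 8 h 3 min
Tue: 05:37–10:10 = 4 h 33 min; less 30 min break → 4 h 3 min
Wed: 05:31–10:53 = 5 h 22 min; less 30 min break → 4 h 52 min
Thu: 05:42–14:13 = 8 h 31 min; less 30 min break → 8 h 1 min
Mon reg 8 h 0 min / OT 0 h 3 min; Tue reg 4 h 3 min / OT 0 h 0 min; Wed reg 4 h 52 min / OT 0 h 0 min; Thu reg 8 h 0 min / OT 0 h 1 min.
Totals: regular 24 h 55 min, overtime 0 h 4 min.

Regular 24.92 hours, overtime 0.07 hours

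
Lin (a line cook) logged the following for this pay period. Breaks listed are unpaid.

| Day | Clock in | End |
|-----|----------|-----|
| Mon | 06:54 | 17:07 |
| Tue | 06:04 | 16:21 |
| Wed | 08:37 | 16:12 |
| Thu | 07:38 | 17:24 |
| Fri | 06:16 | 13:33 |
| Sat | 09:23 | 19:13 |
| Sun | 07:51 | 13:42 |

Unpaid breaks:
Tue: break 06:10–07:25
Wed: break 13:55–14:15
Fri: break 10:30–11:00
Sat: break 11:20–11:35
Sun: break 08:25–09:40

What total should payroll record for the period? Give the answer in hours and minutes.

57 h 14 min

Mon: 06:54–17:07 = 10 h 13 min
Tue: 06:04–16:21 = 10 h 17 min; less 75 min break → 9 h 2 min
Wed: 08:37–16:12 = 7 h 35 min; less 20 min break → 7 h 15 min
Thu: 07:38–17:24 = 9 h 46 min
Fri: 06:16–13:33 = 7 h 17 min; less 30 min break → 6 h 47 min
Sat: 09:23–19:13 = 9 h 50 min; less 15 min break → 9 h 35 min
Sun: 07:51–13:42 = 5 h 51 min; less 75 min break → 4 h 36 min
Total: 10 h 13 min + 9 h 2 min + 7 h 15 min + 9 h 46 min + 6 h 47 min + 9 h 35 min + 4 h 36 min = 57 h 14 min.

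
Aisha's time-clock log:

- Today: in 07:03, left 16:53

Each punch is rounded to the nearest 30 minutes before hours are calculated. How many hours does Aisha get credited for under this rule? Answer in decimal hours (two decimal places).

10.00 hours

Today: in 07:03→07:00, out 16:53→17:00; 10 h 0 min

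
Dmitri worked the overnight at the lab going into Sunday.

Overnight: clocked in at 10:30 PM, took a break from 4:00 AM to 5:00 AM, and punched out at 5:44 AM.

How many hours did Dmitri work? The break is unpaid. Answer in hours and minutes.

6 h 14 min

Overnight: 10:30 PM → midnight = 1 h 30 min; midnight → 5:44 AM = 5 h 44 min; span 7 h 14 min; less 60 min break → 6 h 14 min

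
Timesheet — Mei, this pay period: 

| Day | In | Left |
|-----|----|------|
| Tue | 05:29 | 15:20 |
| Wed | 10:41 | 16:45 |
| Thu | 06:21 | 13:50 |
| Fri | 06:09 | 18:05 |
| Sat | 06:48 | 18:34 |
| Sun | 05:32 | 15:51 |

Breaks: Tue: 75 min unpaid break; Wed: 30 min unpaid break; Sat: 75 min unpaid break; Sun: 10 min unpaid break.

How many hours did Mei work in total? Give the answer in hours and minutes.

54 h 15 min

Tue: 05:29–15:20 = 9 h 51 min; less 75 min break → 8 h 36 min
Wed: 10:41–16:45 = 6 h 4 min; less 30 min break → 5 h 34 min
Thu: 06:21–13:50 = 7 h 29 min
Fri: 06:09–18:05 = 11 h 56 min
Sat: 06:48–18:34 = 11 h 46 min; less 75 min break → 10 h 31 min
Sun: 05:32–15:51 = 10 h 19 min; less 10 min break → 10 h 9 min
Total: 8 h 36 min + 5 h 34 min + 7 h 29 min + 11 h 56 min + 10 h 31 min + 10 h 9 min = 54 h 15 min.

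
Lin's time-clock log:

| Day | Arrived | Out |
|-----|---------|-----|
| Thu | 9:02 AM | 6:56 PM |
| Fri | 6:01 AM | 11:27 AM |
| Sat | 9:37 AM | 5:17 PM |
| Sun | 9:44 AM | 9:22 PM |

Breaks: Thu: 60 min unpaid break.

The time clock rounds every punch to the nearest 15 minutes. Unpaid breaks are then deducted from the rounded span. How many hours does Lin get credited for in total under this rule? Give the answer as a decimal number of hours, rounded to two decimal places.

33.75 hours

Thu: in 9:02 AM→9:00 AM, out 6:56 PM→7:00 PM; 10 h 0 min − 60 min = 9 h 0 min
Fri: in 6:01 AM→6:00 AM, out 11:27 AM→11:30 AM; 5 h 30 min
Sat: in 9:37 AM→9:30 AM, out 5:17 PM→5:15 PM; 7 h 45 min
Sun: in 9:44 AM→9:45 AM, out 9:22 PM→9:15 PM; 11 h 30 min
Total credited: 33 h 45 min.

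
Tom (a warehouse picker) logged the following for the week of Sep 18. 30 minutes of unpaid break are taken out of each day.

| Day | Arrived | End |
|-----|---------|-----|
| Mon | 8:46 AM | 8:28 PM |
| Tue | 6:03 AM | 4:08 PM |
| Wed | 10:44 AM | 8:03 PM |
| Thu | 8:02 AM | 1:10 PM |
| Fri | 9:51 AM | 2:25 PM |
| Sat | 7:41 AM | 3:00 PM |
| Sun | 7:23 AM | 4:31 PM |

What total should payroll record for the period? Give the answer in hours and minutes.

53 h 45 min

Mon: 8:46 AM–8:28 PM = 11 h 42 min; less 30 min break → 11 h 12 min
Tue: 6:03 AM–4:08 PM = 10 h 5 min; less 30 min break → 9 h 35 min
Wed: 10:44 AM–8:03 PM = 9 h 19 min; less 30 min break → 8 h 49 min
Thu: 8:02 AM–1:10 PM = 5 h 8 min; less 30 min break → 4 h 38 min
Fri: 9:51 AM–2:25 PM = 4 h 34 min; less 30 min break → 4 h 4 min
Sat: 7:41 AM–3:00 PM = 7 h 19 min; less 30 min break → 6 h 49 min
Sun: 7:23 AM–4:31 PM = 9 h 8 min; less 30 min break → 8 h 38 min
Total: 11 h 12 min + 9 h 35 min + 8 h 49 min + 4 h 38 min + 4 h 4 min + 6 h 49 min + 8 h 38 min = 53 h 45 min.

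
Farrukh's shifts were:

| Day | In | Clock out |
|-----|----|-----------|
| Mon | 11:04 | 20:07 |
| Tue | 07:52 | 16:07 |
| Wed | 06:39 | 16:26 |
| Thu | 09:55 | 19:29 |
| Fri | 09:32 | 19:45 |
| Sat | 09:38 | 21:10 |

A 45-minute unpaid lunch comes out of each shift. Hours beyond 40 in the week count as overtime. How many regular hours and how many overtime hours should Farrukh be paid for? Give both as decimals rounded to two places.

Mon: 11:04–20:07 = 9 h 3 min; less 45 min break → 8 h 18 min
Tue: 07:52–16:07 = 8 h 15 min; less 45 min break → 7 h 30 min
Wed: 06:39–16:26 = 9 h 47 min; less 45 min break → 9 h 2 min
Thu: 09:55–19:29 = 9 h 34 min; less 45 min break → 8 h 49 min
Fri: 09:32–19:45 = 10 h 13 min; less 45 min break → 9 h 28 min
Sat: 09:38–21:10 = 11 h 32 min; less 45 min break → 10 h 47 min
Total worked: 53 h 54 min = 53.90 h.
Threshold 40 h → overtime 13 h 54 min, regular 40 h 0 min.

Regular 40.00 hours, overtime 13.90 hours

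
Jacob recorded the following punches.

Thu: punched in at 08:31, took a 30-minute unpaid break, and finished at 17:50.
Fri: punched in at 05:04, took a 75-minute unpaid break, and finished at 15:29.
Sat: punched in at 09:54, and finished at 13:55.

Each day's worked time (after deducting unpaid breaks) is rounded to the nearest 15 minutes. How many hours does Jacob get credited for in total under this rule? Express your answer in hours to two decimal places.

Thu: 08:31–17:50 = 9 h 19 min − 30 min = 8 h 49 min → rounds to 8 h 45 min
Fri: 05:04–15:29 = 10 h 25 min − 75 min = 9 h 10 min → rounds to 9 h 15 min
Sat: 09:54–13:55 = 4 h 1 min → rounds to 4 h 0 min
Total credited: 22 h 0 min.

22.00 hours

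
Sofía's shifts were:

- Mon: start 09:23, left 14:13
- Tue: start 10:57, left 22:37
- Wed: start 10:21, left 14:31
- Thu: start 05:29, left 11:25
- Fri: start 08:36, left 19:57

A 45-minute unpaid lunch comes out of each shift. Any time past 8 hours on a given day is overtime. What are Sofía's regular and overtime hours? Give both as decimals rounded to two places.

Regular 28.68 hours, overtime 5.52 hours

Mon: 09:23–14:13 = 4 h 50 min; less 45 min break → 4 h 5 min
Tue: 10:57–22:37 = 11 h 40 min; less 45 min break → 10 h 55 min
Wed: 10:21–14:31 = 4 h 10 min; less 45 min break → 3 h 25 min
Thu: 05:29–11:25 = 5 h 56 min; less 45 min break → 5 h 11 min
Fri: 08:36–19:57 = 11 h 21 min; less 45 min break → 10 h 36 min
Mon reg 4 h 5 min / OT 0 h 0 min; Tue reg 8 h 0 min / OT 2 h 55 min; Wed reg 3 h 25 min / OT 0 h 0 min; Thu reg 5 h 11 min / OT 0 h 0 min; Fri reg 8 h 0 min / OT 2 h 36 min.
Totals: regular 28 h 41 min, overtime 5 h 31 min.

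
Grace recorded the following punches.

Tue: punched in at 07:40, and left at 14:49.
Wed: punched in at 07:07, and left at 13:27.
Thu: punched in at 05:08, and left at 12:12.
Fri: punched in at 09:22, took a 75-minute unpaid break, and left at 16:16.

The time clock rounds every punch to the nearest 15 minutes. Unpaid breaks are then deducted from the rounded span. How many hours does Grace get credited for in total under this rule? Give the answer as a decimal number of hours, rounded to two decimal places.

26.25 hours

Tue: in 07:40→07:45, out 14:49→14:45; 7 h 0 min
Wed: in 07:07→07:00, out 13:27→13:30; 6 h 30 min
Thu: in 05:08→05:15, out 12:12→12:15; 7 h 0 min
Fri: in 09:22→09:15, out 16:16→16:15; 7 h 0 min − 75 min = 5 h 45 min
Total credited: 26 h 15 min.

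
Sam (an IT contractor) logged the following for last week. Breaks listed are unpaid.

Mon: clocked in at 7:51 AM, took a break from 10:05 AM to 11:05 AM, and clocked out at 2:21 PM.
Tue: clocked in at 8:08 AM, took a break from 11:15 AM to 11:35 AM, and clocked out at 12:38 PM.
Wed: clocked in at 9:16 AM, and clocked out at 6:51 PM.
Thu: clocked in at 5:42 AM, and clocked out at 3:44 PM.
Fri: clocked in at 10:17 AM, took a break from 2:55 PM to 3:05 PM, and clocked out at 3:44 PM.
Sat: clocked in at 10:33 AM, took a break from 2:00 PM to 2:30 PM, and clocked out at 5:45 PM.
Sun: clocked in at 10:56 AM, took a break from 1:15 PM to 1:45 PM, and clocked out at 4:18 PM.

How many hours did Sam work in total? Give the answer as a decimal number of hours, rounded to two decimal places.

Mon: 7:51 AM–2:21 PM = 6 h 30 min; less 60 min break → 5 h 30 min
Tue: 8:08 AM–12:38 PM = 4 h 30 min; less 20 min break → 4 h 10 min
Wed: 9:16 AM–6:51 PM = 9 h 35 min
Thu: 5:42 AM–3:44 PM = 10 h 2 min
Fri: 10:17 AM–3:44 PM = 5 h 27 min; less 10 min break → 5 h 17 min
Sat: 10:33 AM–5:45 PM = 7 h 12 min; less 30 min break → 6 h 42 min
Sun: 10:56 AM–4:18 PM = 5 h 22 min; less 30 min break → 4 h 52 min
Total: 5 h 30 min + 4 h 10 min + 9 h 35 min + 10 h 2 min + 5 h 17 min + 6 h 42 min + 4 h 52 min = 46 h 8 min.

46.13 hours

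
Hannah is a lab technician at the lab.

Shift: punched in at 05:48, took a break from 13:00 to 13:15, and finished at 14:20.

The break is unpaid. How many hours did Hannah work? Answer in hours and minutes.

8 h 17 min

Shift: 05:48–14:20 = 8 h 32 min; less 15 min break → 8 h 17 min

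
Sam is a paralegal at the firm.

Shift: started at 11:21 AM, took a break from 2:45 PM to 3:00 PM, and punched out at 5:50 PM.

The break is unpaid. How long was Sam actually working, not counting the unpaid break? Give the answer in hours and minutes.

Shift: 11:21 AM–5:50 PM = 6 h 29 min; less 15 min break → 6 h 14 min

6 h 14 min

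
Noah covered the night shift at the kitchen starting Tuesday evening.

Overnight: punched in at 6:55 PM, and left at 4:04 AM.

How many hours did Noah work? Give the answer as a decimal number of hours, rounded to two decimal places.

9.15 hours

Overnight: 6:55 PM → midnight = 5 h 5 min; midnight → 4:04 AM = 4 h 4 min; span 9 h 9 min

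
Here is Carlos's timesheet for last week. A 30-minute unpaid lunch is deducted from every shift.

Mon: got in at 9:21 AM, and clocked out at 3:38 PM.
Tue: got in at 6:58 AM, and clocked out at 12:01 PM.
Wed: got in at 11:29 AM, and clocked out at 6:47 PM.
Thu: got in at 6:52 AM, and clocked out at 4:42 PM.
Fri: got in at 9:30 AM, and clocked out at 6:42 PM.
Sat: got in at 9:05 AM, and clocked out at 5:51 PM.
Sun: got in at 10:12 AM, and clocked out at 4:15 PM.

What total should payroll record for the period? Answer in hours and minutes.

48 h 59 min

Mon: 9:21 AM–3:38 PM = 6 h 17 min; less 30 min break → 5 h 47 min
Tue: 6:58 AM–12:01 PM = 5 h 3 min; less 30 min break → 4 h 33 min
Wed: 11:29 AM–6:47 PM = 7 h 18 min; less 30 min break → 6 h 48 min
Thu: 6:52 AM–4:42 PM = 9 h 50 min; less 30 min break → 9 h 20 min
Fri: 9:30 AM–6:42 PM = 9 h 12 min; less 30 min break → 8 h 42 min
Sat: 9:05 AM–5:51 PM = 8 h 46 min; less 30 min break → 8 h 16 min
Sun: 10:12 AM–4:15 PM = 6 h 3 min; less 30 min break → 5 h 33 min
Total: 5 h 47 min + 4 h 33 min + 6 h 48 min + 9 h 20 min + 8 h 42 min + 8 h 16 min + 5 h 33 min = 48 h 59 min.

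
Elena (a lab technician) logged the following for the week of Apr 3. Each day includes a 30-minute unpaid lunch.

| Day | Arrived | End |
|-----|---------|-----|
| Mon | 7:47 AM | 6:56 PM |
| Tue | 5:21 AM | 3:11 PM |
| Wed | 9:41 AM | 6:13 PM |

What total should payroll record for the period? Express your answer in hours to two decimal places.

Mon: 7:47 AM–6:56 PM = 11 h 9 min; less 30 min break → 10 h 39 min
Tue: 5:21 AM–3:11 PM = 9 h 50 min; less 30 min break → 9 h 20 min
Wed: 9:41 AM–6:13 PM = 8 h 32 min; less 30 min break → 8 h 2 min
Total: 10 h 39 min + 9 h 20 min + 8 h 2 min = 28 h 1 min.

28.02 hours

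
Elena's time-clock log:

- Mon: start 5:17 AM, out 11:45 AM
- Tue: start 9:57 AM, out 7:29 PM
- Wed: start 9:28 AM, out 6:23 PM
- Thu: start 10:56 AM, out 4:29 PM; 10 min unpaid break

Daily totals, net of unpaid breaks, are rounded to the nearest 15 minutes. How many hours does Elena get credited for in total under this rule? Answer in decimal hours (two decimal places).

Mon: 5:17 AM–11:45 AM = 6 h 28 min → rounds to 6 h 30 min
Tue: 9:57 AM–7:29 PM = 9 h 32 min → rounds to 9 h 30 min
Wed: 9:28 AM–6:23 PM = 8 h 55 min → rounds to 9 h 0 min
Thu: 10:56 AM–4:29 PM = 5 h 33 min − 10 min = 5 h 23 min → rounds to 5 h 30 min
Total credited: 30 h 30 min.

30.50 hours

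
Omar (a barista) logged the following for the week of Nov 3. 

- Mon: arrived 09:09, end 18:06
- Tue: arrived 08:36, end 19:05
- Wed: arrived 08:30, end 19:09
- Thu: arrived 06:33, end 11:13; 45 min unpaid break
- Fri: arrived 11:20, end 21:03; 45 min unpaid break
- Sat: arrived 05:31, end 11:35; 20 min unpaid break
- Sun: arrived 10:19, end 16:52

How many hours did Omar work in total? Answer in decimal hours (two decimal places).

55.25 hours

Mon: 09:09–18:06 = 8 h 57 min
Tue: 08:36–19:05 = 10 h 29 min
Wed: 08:30–19:09 = 10 h 39 min
Thu: 06:33–11:13 = 4 h 40 min; less 45 min break → 3 h 55 min
Fri: 11:20–21:03 = 9 h 43 min; less 45 min break → 8 h 58 min
Sat: 05:31–11:35 = 6 h 4 min; less 20 min break → 5 h 44 min
Sun: 10:19–16:52 = 6 h 33 min
Total: 8 h 57 min + 10 h 29 min + 10 h 39 min + 3 h 55 min + 8 h 58 min + 5 h 44 min + 6 h 33 min = 55 h 15 min.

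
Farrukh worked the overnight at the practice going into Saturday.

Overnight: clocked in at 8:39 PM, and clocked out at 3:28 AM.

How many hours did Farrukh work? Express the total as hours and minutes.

6 h 49 min

Overnight: 8:39 PM → midnight = 3 h 21 min; midnight → 3:28 AM = 3 h 28 min; span 6 h 49 min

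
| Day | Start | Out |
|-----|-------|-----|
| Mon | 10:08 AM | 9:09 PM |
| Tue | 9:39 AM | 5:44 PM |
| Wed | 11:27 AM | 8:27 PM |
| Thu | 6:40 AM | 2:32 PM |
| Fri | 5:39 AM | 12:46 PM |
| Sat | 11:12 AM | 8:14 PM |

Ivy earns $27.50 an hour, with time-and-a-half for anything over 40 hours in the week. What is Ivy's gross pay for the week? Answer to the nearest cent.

$1599.81

Mon: 10:08 AM–9:09 PM = 11 h 1 min
Tue: 9:39 AM–5:44 PM = 8 h 5 min
Wed: 11:27 AM–8:27 PM = 9 h 0 min
Thu: 6:40 AM–2:32 PM = 7 h 52 min
Fri: 5:39 AM–12:46 PM = 7 h 7 min
Sat: 11:12 AM–8:14 PM = 9 h 2 min
Total worked: 52 h 7 min = 3127 min.
Regular 40 h 0 min = 2400 min at $27.50/h; overtime 12 h 7 min = 727 min at $41.25/h.
Pay = (2400 × $27.50 + 727 × $41.25) ÷ 60 = $1599.81.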